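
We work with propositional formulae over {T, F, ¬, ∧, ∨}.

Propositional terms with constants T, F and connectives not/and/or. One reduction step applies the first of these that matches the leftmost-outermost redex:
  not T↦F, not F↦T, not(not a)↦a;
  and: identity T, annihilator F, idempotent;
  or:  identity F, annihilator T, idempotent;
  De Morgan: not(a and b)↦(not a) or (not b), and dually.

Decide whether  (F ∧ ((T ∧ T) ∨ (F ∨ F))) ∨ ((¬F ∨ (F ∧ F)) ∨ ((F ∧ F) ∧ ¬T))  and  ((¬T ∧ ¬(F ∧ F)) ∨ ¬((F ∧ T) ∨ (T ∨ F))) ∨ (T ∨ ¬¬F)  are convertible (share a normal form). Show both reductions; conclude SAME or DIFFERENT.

Answer: SAME — A ⇓ T, B ⇓ T

Working:
Term A:
  start: (F ∧ ((T ∧ T) ∨ (F ∨ F))) ∨ ((¬F ∨ (F ∧ F)) ∨ ((F ∧ F) ∧ ¬T))
  →1  F ∨ ((¬F ∨ (F ∧ F)) ∨ ((F ∧ F) ∧ ¬T))
  →2  (¬F ∨ (F ∧ F)) ∨ ((F ∧ F) ∧ ¬T)
  →3  (T ∨ (F ∧ F)) ∨ ((F ∧ F) ∧ ¬T)
  →4  T ∨ ((F ∧ F) ∧ ¬T)
  →5  T

Term B:
  start: ((¬T ∧ ¬(F ∧ F)) ∨ ¬((F ∧ T) ∨ (T ∨ F))) ∨ (T ∨ ¬¬F)
  →1  ((F ∧ ¬(F ∧ F)) ∨ ¬((F ∧ T) ∨ (T ∨ F))) ∨ (T ∨ ¬¬F)
  →2  (F ∨ ¬((F ∧ T) ∨ (T ∨ F))) ∨ (T ∨ ¬¬F)
  →3  ¬((F ∧ T) ∨ (T ∨ F)) ∨ (T ∨ ¬¬F)
  →4  (¬(F ∧ T) ∧ ¬(T ∨ F)) ∨ (T ∨ ¬¬F)
  →5  ((¬F ∨ ¬T) ∧ ¬(T ∨ F)) ∨ (T ∨ ¬¬F)
  →6  ((T ∨ ¬T) ∧ ¬(T ∨ F)) ∨ (T ∨ ¬¬F)
  →7  (T ∧ ¬(T ∨ F)) ∨ (T ∨ ¬¬F)
  →8  ¬(T ∨ F) ∨ (T ∨ ¬¬F)
  →9  (¬T ∧ ¬F) ∨ (T ∨ ¬¬F)
  →10  (F ∧ ¬F) ∨ (T ∨ ¬¬F)
  →11  F ∨ (T ∨ ¬¬F)
  →12  T ∨ ¬¬F
  →13  T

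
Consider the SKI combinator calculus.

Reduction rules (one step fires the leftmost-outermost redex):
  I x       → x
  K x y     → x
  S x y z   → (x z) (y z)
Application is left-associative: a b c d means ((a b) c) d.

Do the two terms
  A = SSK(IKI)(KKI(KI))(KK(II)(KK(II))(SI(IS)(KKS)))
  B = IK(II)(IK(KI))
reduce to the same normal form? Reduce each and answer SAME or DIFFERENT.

Term A:
  start: SSK(IKI)(KKI(KI))(KK(II)(KK(II))(SI(IS)(KKS)))
  [1] S(IKI)(K(IKI))(KKI(KI))(KK(II)(KK(II))(SI(IS)(KKS)))
  [2] IKI(KKI(KI))(K(IKI)(KKI(KI)))(KK(II)(KK(II))(SI(IS)(KKS)))
  [3] KI(KKI(KI))(K(IKI)(KKI(KI)))(KK(II)(KK(II))(SI(IS)(KKS)))
  [4] I(K(IKI)(KKI(KI)))(KK(II)(KK(II))(SI(IS)(KKS)))
  [5] K(IKI)(KKI(KI))(KK(II)(KK(II))(SI(IS)(KKS)))
  [6] IKI(KK(II)(KK(II))(SI(IS)(KKS)))
  [7] KI(KK(II)(KK(II))(SI(IS)(KKS)))
  [8] I

Term B:
  start: IK(II)(IK(KI))
  [1] K(II)(IK(KI))
  [2] II
  [3] I

Answer: SAME — A ⇓ I, B ⇓ I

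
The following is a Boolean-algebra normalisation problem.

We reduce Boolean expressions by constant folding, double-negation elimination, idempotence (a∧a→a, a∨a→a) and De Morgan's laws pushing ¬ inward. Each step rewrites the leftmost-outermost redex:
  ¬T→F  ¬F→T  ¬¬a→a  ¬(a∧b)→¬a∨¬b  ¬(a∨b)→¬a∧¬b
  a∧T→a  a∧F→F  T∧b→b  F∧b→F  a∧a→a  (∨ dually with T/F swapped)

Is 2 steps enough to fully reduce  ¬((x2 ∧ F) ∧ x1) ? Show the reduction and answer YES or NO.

  start: ¬((x2 ∧ F) ∧ x1)
  [1] ¬(x2 ∧ F) ∨ ¬x1
  [2] (¬x2 ∨ ¬F) ∨ ¬x1

Answer: NO — after 2 steps the term is (¬x2 ∨ ¬F) ∨ ¬x1, not yet normal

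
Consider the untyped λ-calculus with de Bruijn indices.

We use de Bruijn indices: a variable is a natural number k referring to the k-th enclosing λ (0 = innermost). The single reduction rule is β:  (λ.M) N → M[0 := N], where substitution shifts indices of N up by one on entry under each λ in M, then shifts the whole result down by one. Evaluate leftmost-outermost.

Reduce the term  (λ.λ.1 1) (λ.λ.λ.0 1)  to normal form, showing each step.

  start: (λ.λ.1 1) (λ.λ.λ.0 1)
  [1] λ.(λ.λ.λ.0 1) (λ.λ.λ.0 1)
  [2] λ.λ.λ.0 1

Answer: normal form = λ.λ.λ.0 1  (in 2 steps)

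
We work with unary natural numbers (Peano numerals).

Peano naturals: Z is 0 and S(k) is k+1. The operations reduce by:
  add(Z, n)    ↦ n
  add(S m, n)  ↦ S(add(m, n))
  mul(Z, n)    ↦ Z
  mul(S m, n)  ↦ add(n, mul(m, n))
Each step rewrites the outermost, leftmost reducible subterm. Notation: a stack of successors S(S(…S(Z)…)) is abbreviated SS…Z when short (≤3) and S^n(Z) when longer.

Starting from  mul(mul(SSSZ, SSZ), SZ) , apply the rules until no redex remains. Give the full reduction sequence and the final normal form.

  start: mul(mul(SSSZ, SSZ), SZ)
  step 1: mul(add(SSZ, mul(SSZ, SSZ)), SZ)
  step 2: mul(S(add(SZ, mul(SSZ, SSZ))), SZ)
  step 3: add(SZ, mul(add(SZ, mul(SSZ, SSZ)), SZ))
  step 4: S(add(Z, mul(add(SZ, mul(SSZ, SSZ)), SZ)))
  step 5: S(mul(add(SZ, mul(SSZ, SSZ)), SZ))
  step 6: S(mul(S(add(Z, mul(SSZ, SSZ))), SZ))
  step 7: S(add(SZ, mul(add(Z, mul(SSZ, SSZ)), SZ)))
  step 8: S(S(add(Z, mul(add(Z, mul(SSZ, SSZ)), SZ))))
  step 9: S(S(mul(add(Z, mul(SSZ, SSZ)), SZ)))
  step 10: S(S(mul(mul(SSZ, SSZ), SZ)))
  step 11: S(S(mul(add(SSZ, mul(SZ, SSZ)), SZ)))
  step 12: S(S(mul(S(add(SZ, mul(SZ, SSZ))), SZ)))
  step 13: S(S(add(SZ, mul(add(SZ, mul(SZ, SSZ)), SZ))))
  step 14: S(S(S(add(Z, mul(add(SZ, mul(SZ, SSZ)), SZ)))))
  step 15: S(S(S(mul(add(SZ, mul(SZ, SSZ)), SZ))))
  step 16: S(S(S(mul(S(add(Z, mul(SZ, SSZ))), SZ))))
  step 17: S(S(S(add(SZ, mul(add(Z, mul(SZ, SSZ)), SZ)))))
  step 18: S(S(S(S(add(Z, mul(add(Z, mul(SZ, SSZ)), SZ))))))
  step 19: S(S(S(S(mul(add(Z, mul(SZ, SSZ)), SZ)))))
  step 20: S(S(S(S(mul(mul(SZ, SSZ), SZ)))))
  step 21: S(S(S(S(mul(add(SSZ, mul(Z, SSZ)), SZ)))))
  step 22: S(S(S(S(mul(S(add(SZ, mul(Z, SSZ))), SZ)))))
  step 23: S(S(S(S(add(SZ, mul(add(SZ, mul(Z, SSZ)), SZ))))))
  step 24: S(S(S(S(S(add(Z, mul(add(SZ, mul(Z, SSZ)), SZ)))))))
  step 25: S(S(S(S(S(mul(add(SZ, mul(Z, SSZ)), SZ))))))
  step 26: S(S(S(S(S(mul(S(add(Z, mul(Z, SSZ))), SZ))))))
  step 27: S(S(S(S(S(add(SZ, mul(add(Z, mul(Z, SSZ)), SZ)))))))
  step 28: S(S(S(S(S(S(add(Z, mul(add(Z, mul(Z, SSZ)), SZ))))))))
  step 29: S(S(S(S(S(S(mul(add(Z, mul(Z, SSZ)), SZ)))))))
  step 30: S(S(S(S(S(S(mul(mul(Z, SSZ), SZ)))))))
  step 31: S(S(S(S(S(S(mul(Z, SZ)))))))
  step 32: S^6(Z)

Answer: normal form = S^6(Z)  (in 32 steps)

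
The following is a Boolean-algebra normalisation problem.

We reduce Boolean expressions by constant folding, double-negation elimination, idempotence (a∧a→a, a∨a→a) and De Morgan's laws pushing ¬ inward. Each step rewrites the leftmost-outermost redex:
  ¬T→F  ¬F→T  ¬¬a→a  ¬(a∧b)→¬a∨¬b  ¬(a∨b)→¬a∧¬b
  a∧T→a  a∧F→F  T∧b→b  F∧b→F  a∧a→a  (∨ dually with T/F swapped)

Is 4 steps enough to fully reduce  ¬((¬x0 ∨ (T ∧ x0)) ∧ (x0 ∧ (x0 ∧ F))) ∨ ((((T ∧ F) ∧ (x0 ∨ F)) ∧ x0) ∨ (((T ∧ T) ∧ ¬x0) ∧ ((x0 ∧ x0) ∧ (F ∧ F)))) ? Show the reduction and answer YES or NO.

  start: ¬((¬x0 ∨ (T ∧ x0)) ∧ (x0 ∧ (x0 ∧ F))) ∨ ((((T ∧ F) ∧ (x0 ∨ F)) ∧ x0) ∨ (((T ∧ T) ∧ ¬x0) ∧ ((x0 ∧ x0) ∧ (F ∧ F))))
  →1  (¬(¬x0 ∨ (T ∧ x0)) ∨ ¬(x0 ∧ (x0 ∧ F))) ∨ ((((T ∧ F) ∧ (x0 ∨ F)) ∧ x0) ∨ (((T ∧ T) ∧ ¬x0) ∧ ((x0 ∧ x0) ∧ (F ∧ F))))
  →2  ((¬¬x0 ∧ ¬(T ∧ x0)) ∨ ¬(x0 ∧ (x0 ∧ F))) ∨ ((((T ∧ F) ∧ (x0 ∨ F)) ∧ x0) ∨ (((T ∧ T) ∧ ¬x0) ∧ ((x0 ∧ x0) ∧ (F ∧ F))))
  →3  ((x0 ∧ ¬(T ∧ x0)) ∨ ¬(x0 ∧ (x0 ∧ F))) ∨ ((((T ∧ F) ∧ (x0 ∨ F)) ∧ x0) ∨ (((T ∧ T) ∧ ¬x0) ∧ ((x0 ∧ x0) ∧ (F ∧ F))))
  →4  ((x0 ∧ (¬T ∨ ¬x0)) ∨ ¬(x0 ∧ (x0 ∧ F))) ∨ ((((T ∧ F) ∧ (x0 ∨ F)) ∧ x0) ∨ (((T ∧ T) ∧ ¬x0) ∧ ((x0 ∧ x0) ∧ (F ∧ F))))

Answer: NO — after 4 steps the term is ((x0 ∧ (¬T ∨ ¬x0)) ∨ ¬(x0 ∧ (x0 ∧ F))) ∨ ((((T ∧ F) ∧ (x0 ∨ F)) ∧ x0) ∨ (((T ∧ T) ∧ ¬x0) ∧ ((x0 ∧ x0) ∧ (F ∧ F)))), not yet normal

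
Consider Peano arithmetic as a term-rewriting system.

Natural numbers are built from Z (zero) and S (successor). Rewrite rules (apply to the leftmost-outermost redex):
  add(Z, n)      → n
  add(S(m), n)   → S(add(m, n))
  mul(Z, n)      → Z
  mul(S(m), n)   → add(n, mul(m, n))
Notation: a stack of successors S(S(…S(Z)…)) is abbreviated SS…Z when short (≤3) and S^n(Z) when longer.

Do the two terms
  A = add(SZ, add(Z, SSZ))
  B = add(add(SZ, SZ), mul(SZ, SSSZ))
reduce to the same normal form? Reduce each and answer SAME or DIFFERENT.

Term A:
  start: add(SZ, add(Z, SSZ))
  →1  S(add(Z, add(Z, SSZ)))
  →2  S(add(Z, SSZ))
  →3  SSSZ

Term B:
  start: add(add(SZ, SZ), mul(SZ, SSSZ))
  →1  add(S(add(Z, SZ)), mul(SZ, SSSZ))
  →2  S(add(add(Z, SZ), mul(SZ, SSSZ)))
  →3  S(add(SZ, mul(SZ, SSSZ)))
  →4  S(S(add(Z, mul(SZ, SSSZ))))
  →5  S(S(mul(SZ, SSSZ)))
  →6  S(S(add(SSSZ, mul(Z, SSSZ))))
  →7  S(S(S(add(SSZ, mul(Z, SSSZ)))))
  →8  S(S(S(S(add(SZ, mul(Z, SSSZ))))))
  →9  S(S(S(S(S(add(Z, mul(Z, SSSZ)))))))
  →10  S(S(S(S(S(mul(Z, SSSZ))))))
  →11  S^5(Z)

Answer: DIFFERENT — A ⇓ SSSZ, B ⇓ S^5(Z)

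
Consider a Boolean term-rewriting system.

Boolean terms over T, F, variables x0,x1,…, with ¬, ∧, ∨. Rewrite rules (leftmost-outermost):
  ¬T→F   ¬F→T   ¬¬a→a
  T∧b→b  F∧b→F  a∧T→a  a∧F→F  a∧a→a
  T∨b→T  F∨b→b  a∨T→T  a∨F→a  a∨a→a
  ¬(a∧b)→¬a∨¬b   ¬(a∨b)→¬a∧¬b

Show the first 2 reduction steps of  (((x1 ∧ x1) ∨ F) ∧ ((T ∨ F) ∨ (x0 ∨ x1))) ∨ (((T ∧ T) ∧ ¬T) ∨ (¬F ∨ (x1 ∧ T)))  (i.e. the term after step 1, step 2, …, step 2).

  start: (((x1 ∧ x1) ∨ F) ∧ ((T ∨ F) ∨ (x0 ∨ x1))) ∨ (((T ∧ T) ∧ ¬T) ∨ (¬F ∨ (x1 ∧ T)))
  step 1: ((x1 ∧ x1) ∧ ((T ∨ F) ∨ (x0 ∨ x1))) ∨ (((T ∧ T) ∧ ¬T) ∨ (¬F ∨ (x1 ∧ T)))
  step 2: (x1 ∧ ((T ∨ F) ∨ (x0 ∨ x1))) ∨ (((T ∧ T) ∧ ¬T) ∨ (¬F ∨ (x1 ∧ T)))

Answer: after 2 steps: (x1 ∧ ((T ∨ F) ∨ (x0 ∨ x1))) ∨ (((T ∧ T) ∧ ¬T) ∨ (¬F ∨ (x1 ∧ T)))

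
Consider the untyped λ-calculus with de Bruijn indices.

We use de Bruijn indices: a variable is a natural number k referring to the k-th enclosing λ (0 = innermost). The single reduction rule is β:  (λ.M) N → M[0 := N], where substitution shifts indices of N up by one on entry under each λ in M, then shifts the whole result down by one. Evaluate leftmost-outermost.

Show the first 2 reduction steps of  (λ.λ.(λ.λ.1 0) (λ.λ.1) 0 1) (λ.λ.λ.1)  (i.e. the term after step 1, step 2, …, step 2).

Answer: after 2 steps: λ.(λ.(λ.λ.1) 0) 0 (λ.λ.λ.1)

Reduction:
  start: (λ.λ.(λ.λ.1 0) (λ.λ.1) 0 1) (λ.λ.λ.1)
  [1] λ.(λ.λ.1 0) (λ.λ.1) 0 (λ.λ.λ.1)
  [2] λ.(λ.(λ.λ.1) 0) 0 (λ.λ.λ.1)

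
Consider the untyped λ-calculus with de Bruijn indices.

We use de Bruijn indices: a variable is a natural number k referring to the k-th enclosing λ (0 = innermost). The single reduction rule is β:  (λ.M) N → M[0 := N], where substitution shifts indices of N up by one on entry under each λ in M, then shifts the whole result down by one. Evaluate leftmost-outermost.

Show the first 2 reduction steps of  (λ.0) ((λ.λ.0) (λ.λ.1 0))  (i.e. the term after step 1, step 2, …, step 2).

  start: (λ.0) ((λ.λ.0) (λ.λ.1 0))
  →1  (λ.λ.0) (λ.λ.1 0)
  →2  λ.0

Answer: after 2 steps: λ.0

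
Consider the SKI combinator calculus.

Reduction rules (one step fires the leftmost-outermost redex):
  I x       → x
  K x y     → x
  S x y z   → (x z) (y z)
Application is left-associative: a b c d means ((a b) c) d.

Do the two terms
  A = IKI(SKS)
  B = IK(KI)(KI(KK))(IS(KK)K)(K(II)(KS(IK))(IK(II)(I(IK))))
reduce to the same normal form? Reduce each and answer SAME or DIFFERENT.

Answer: SAME — A ⇓ I, B ⇓ I

Reduction:
Term A:
  start: IKI(SKS)
  →1  KI(SKS)
  →2  I

Term B:
  start: IK(KI)(KI(KK))(IS(KK)K)(K(II)(KS(IK))(IK(II)(I(IK))))
  →1  K(KI)(KI(KK))(IS(KK)K)(K(II)(KS(IK))(IK(II)(I(IK))))
  →2  KI(IS(KK)K)(K(II)(KS(IK))(IK(II)(I(IK))))
  →3  I(K(II)(KS(IK))(IK(II)(I(IK))))
  →4  K(II)(KS(IK))(IK(II)(I(IK)))
  →5  II(IK(II)(I(IK)))
  →6  I(IK(II)(I(IK)))
  →7  IK(II)(I(IK))
  →8  K(II)(I(IK))
  →9  II
  →10  I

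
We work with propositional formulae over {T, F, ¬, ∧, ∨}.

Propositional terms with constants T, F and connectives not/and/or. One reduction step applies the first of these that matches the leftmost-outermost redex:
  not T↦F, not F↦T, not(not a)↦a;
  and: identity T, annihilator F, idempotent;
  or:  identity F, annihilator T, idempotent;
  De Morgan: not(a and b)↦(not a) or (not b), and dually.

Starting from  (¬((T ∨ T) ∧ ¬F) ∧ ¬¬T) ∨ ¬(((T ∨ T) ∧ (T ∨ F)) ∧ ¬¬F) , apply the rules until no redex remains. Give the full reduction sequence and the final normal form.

  start: (¬((T ∨ T) ∧ ¬F) ∧ ¬¬T) ∨ ¬(((T ∨ T) ∧ (T ∨ F)) ∧ ¬¬F)
  step 1: ((¬(T ∨ T) ∨ ¬¬F) ∧ ¬¬T) ∨ ¬(((T ∨ T) ∧ (T ∨ F)) ∧ ¬¬F)
  step 2: (((¬T ∧ ¬T) ∨ ¬¬F) ∧ ¬¬T) ∨ ¬(((T ∨ T) ∧ (T ∨ F)) ∧ ¬¬F)
  step 3: ((¬T ∨ ¬¬F) ∧ ¬¬T) ∨ ¬(((T ∨ T) ∧ (T ∨ F)) ∧ ¬¬F)
  step 4: ((F ∨ ¬¬F) ∧ ¬¬T) ∨ ¬(((T ∨ T) ∧ (T ∨ F)) ∧ ¬¬F)
  step 5: (¬¬F ∧ ¬¬T) ∨ ¬(((T ∨ T) ∧ (T ∨ F)) ∧ ¬¬F)
  step 6: (F ∧ ¬¬T) ∨ ¬(((T ∨ T) ∧ (T ∨ F)) ∧ ¬¬F)
  step 7: F ∨ ¬(((T ∨ T) ∧ (T ∨ F)) ∧ ¬¬F)
  step 8: ¬(((T ∨ T) ∧ (T ∨ F)) ∧ ¬¬F)
  step 9: ¬((T ∨ T) ∧ (T ∨ F)) ∨ ¬¬¬F
  step 10: (¬(T ∨ T) ∨ ¬(T ∨ F)) ∨ ¬¬¬F
  step 11: ((¬T ∧ ¬T) ∨ ¬(T ∨ F)) ∨ ¬¬¬F
  step 12: (¬T ∨ ¬(T ∨ F)) ∨ ¬¬¬F
  step 13: (F ∨ ¬(T ∨ F)) ∨ ¬¬¬F
  step 14: ¬(T ∨ F) ∨ ¬¬¬F
  step 15: (¬T ∧ ¬F) ∨ ¬¬¬F
  step 16: (F ∧ ¬F) ∨ ¬¬¬F
  step 17: F ∨ ¬¬¬F
  step 18: ¬¬¬F
  step 19: ¬F
  step 20: T

Answer: normal form = T  (in 20 steps)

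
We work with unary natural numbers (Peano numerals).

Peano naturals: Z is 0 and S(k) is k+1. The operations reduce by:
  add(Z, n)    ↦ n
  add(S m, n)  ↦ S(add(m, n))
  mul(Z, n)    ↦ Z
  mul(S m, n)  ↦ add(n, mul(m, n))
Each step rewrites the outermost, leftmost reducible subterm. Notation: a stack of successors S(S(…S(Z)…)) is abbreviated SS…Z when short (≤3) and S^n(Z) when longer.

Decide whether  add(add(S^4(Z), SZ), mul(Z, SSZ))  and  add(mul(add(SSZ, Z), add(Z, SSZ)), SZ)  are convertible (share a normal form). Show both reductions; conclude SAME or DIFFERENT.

Term A:
  start: add(add(S^4(Z), SZ), mul(Z, SSZ))
  step 1: add(S(add(SSSZ, SZ)), mul(Z, SSZ))
  step 2: S(add(add(SSSZ, SZ), mul(Z, SSZ)))
  step 3: S(add(S(add(SSZ, SZ)), mul(Z, SSZ)))
  step 4: S(S(add(add(SSZ, SZ), mul(Z, SSZ))))
  step 5: S(S(add(S(add(SZ, SZ)), mul(Z, SSZ))))
  step 6: S(S(S(add(add(SZ, SZ), mul(Z, SSZ)))))
  step 7: S(S(S(add(S(add(Z, SZ)), mul(Z, SSZ)))))
  step 8: S(S(S(S(add(add(Z, SZ), mul(Z, SSZ))))))
  step 9: S(S(S(S(add(SZ, mul(Z, SSZ))))))
  step 10: S(S(S(S(S(add(Z, mul(Z, SSZ)))))))
  step 11: S(S(S(S(S(mul(Z, SSZ))))))
  step 12: S^5(Z)

Term B:
  start: add(mul(add(SSZ, Z), add(Z, SSZ)), SZ)
  step 1: add(mul(S(add(SZ, Z)), add(Z, SSZ)), SZ)
  step 2: add(add(add(Z, SSZ), mul(add(SZ, Z), add(Z, SSZ))), SZ)
  step 3: add(add(SSZ, mul(add(SZ, Z), add(Z, SSZ))), SZ)
  step 4: add(S(add(SZ, mul(add(SZ, Z), add(Z, SSZ)))), SZ)
  step 5: S(add(add(SZ, mul(add(SZ, Z), add(Z, SSZ))), SZ))
  step 6: S(add(S(add(Z, mul(add(SZ, Z), add(Z, SSZ)))), SZ))
  step 7: S(S(add(add(Z, mul(add(SZ, Z), add(Z, SSZ))), SZ)))
  step 8: S(S(add(mul(add(SZ, Z), add(Z, SSZ)), SZ)))
  step 9: S(S(add(mul(S(add(Z, Z)), add(Z, SSZ)), SZ)))
  step 10: S(S(add(add(add(Z, SSZ), mul(add(Z, Z), add(Z, SSZ))), SZ)))
  step 11: S(S(add(add(SSZ, mul(add(Z, Z), add(Z, SSZ))), SZ)))
  step 12: S(S(add(S(add(SZ, mul(add(Z, Z), add(Z, SSZ)))), SZ)))
  step 13: S(S(S(add(add(SZ, mul(add(Z, Z), add(Z, SSZ))), SZ))))
  step 14: S(S(S(add(S(add(Z, mul(add(Z, Z), add(Z, SSZ)))), SZ))))
  step 15: S(S(S(S(add(add(Z, mul(add(Z, Z), add(Z, SSZ))), SZ)))))
  step 16: S(S(S(S(add(mul(add(Z, Z), add(Z, SSZ)), SZ)))))
  step 17: S(S(S(S(add(mul(Z, add(Z, SSZ)), SZ)))))
  step 18: S(S(S(S(add(Z, SZ)))))
  step 19: S^5(Z)

Answer: SAME — A ⇓ S^5(Z), B ⇓ S^5(Z)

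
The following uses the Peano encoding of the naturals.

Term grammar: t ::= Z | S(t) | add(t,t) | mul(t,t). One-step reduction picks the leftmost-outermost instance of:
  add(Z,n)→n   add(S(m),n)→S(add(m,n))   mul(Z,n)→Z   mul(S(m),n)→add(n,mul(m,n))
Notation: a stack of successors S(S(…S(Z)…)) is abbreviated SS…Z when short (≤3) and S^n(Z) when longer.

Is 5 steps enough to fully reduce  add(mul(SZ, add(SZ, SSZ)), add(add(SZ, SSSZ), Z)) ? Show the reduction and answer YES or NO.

  start: add(mul(SZ, add(SZ, SSZ)), add(add(SZ, SSSZ), Z))
  step 1: add(add(add(SZ, SSZ), mul(Z, add(SZ, SSZ))), add(add(SZ, SSSZ), Z))
  step 2: add(add(S(add(Z, SSZ)), mul(Z, add(SZ, SSZ))), add(add(SZ, SSSZ), Z))
  step 3: add(S(add(add(Z, SSZ), mul(Z, add(SZ, SSZ)))), add(add(SZ, SSSZ), Z))
  step 4: S(add(add(add(Z, SSZ), mul(Z, add(SZ, SSZ))), add(add(SZ, SSSZ), Z)))
  step 5: S(add(add(SSZ, mul(Z, add(SZ, SSZ))), add(add(SZ, SSSZ), Z)))

Answer: NO — after 5 steps the term is S(add(add(SSZ, mul(Z, add(SZ, SSZ))), add(add(SZ, SSSZ), Z))), not yet normal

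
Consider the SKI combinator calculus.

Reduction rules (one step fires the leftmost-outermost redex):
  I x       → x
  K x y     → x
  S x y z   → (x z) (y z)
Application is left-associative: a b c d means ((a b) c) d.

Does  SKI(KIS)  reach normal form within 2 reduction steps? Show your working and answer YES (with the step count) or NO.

Answer: NO — after 2 steps the term is KIS, not yet normal

Reduction:
  start: SKI(KIS)
  step 1: K(KIS)(I(KIS))
  step 2: KIS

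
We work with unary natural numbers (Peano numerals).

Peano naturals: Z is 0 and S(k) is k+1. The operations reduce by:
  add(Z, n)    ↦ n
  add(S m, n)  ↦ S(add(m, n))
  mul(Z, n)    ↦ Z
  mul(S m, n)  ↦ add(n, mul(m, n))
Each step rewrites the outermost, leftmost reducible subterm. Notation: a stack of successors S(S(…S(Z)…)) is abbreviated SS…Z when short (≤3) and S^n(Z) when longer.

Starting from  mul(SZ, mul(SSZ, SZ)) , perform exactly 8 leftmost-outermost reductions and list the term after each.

  start: mul(SZ, mul(SSZ, SZ))
  [1] add(mul(SSZ, SZ), mul(Z, mul(SSZ, SZ)))
  [2] add(add(SZ, mul(SZ, SZ)), mul(Z, mul(SSZ, SZ)))
  [3] add(S(add(Z, mul(SZ, SZ))), mul(Z, mul(SSZ, SZ)))
  [4] S(add(add(Z, mul(SZ, SZ)), mul(Z, mul(SSZ, SZ))))
  [5] S(add(mul(SZ, SZ), mul(Z, mul(SSZ, SZ))))
  [6] S(add(add(SZ, mul(Z, SZ)), mul(Z, mul(SSZ, SZ))))
  [7] S(add(S(add(Z, mul(Z, SZ))), mul(Z, mul(SSZ, SZ))))
  [8] S(S(add(add(Z, mul(Z, SZ)), mul(Z, mul(SSZ, SZ)))))

Answer: after 8 steps: S(S(add(add(Z, mul(Z, SZ)), mul(Z, mul(SSZ, SZ)))))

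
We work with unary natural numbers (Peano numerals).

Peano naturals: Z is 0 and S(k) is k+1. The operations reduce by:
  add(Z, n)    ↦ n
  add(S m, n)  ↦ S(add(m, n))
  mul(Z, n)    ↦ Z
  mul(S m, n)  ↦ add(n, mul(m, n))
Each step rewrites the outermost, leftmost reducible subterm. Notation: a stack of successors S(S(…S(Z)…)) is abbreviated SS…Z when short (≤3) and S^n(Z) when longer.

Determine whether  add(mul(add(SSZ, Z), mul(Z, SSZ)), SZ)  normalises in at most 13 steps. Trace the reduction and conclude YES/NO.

Answer: YES — reaches normal form SZ in 11 ≤ 13 steps

Reduction:
  start: add(mul(add(SSZ, Z), mul(Z, SSZ)), SZ)
  step 1: add(mul(S(add(SZ, Z)), mul(Z, SSZ)), SZ)
  step 2: add(add(mul(Z, SSZ), mul(add(SZ, Z), mul(Z, SSZ))), SZ)
  step 3: add(add(Z, mul(add(SZ, Z), mul(Z, SSZ))), SZ)
  step 4: add(mul(add(SZ, Z), mul(Z, SSZ)), SZ)
  step 5: add(mul(S(add(Z, Z)), mul(Z, SSZ)), SZ)
  step 6: add(add(mul(Z, SSZ), mul(add(Z, Z), mul(Z, SSZ))), SZ)
  step 7: add(add(Z, mul(add(Z, Z), mul(Z, SSZ))), SZ)
  step 8: add(mul(add(Z, Z), mul(Z, SSZ)), SZ)
  step 9: add(mul(Z, mul(Z, SSZ)), SZ)
  step 10: add(Z, SZ)
  step 11: SZ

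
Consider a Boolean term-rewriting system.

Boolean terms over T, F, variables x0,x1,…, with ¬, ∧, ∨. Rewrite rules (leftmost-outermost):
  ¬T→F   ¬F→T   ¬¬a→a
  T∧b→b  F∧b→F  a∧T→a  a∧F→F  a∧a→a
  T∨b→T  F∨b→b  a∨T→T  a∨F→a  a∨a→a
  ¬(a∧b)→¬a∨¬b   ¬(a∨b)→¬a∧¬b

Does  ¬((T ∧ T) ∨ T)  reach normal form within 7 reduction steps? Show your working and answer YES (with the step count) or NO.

  start: ¬((T ∧ T) ∨ T)
  [1] ¬(T ∧ T) ∧ ¬T
  [2] (¬T ∨ ¬T) ∧ ¬T
  [3] ¬T ∧ ¬T
  [4] ¬T
  [5] F

Answer: YES — reaches normal form F in 5 ≤ 7 steps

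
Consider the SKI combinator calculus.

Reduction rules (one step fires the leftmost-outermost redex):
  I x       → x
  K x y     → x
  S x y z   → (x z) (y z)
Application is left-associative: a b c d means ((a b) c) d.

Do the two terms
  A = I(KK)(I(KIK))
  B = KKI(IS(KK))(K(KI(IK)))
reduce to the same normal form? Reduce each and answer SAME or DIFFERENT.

Term A:
  start: I(KK)(I(KIK))
  [1] KK(I(KIK))
  [2] K

Term B:
  start: KKI(IS(KK))(K(KI(IK)))
  [1] K(IS(KK))(K(KI(IK)))
  [2] IS(KK)
  [3] S(KK)

Answer: DIFFERENT — A ⇓ K, B ⇓ S(KK)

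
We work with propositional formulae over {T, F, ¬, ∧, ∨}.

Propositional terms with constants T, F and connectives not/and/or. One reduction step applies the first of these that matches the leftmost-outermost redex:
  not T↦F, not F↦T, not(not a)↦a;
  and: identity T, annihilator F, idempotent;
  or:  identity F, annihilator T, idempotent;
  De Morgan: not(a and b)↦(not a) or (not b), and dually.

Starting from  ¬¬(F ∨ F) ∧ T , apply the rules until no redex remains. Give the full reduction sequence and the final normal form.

Answer: normal form = F  (in 3 steps)

Working:
  start: ¬¬(F ∨ F) ∧ T
  [1] ¬¬(F ∨ F)
  [2] F ∨ F
  [3] F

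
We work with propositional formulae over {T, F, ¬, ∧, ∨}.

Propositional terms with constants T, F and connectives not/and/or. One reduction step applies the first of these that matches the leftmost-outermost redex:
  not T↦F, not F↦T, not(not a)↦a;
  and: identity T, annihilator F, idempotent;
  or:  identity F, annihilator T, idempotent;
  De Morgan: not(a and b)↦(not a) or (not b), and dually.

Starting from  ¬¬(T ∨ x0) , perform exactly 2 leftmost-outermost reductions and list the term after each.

  start: ¬¬(T ∨ x0)
  [1] T ∨ x0
  [2] T

Answer: after 2 steps: T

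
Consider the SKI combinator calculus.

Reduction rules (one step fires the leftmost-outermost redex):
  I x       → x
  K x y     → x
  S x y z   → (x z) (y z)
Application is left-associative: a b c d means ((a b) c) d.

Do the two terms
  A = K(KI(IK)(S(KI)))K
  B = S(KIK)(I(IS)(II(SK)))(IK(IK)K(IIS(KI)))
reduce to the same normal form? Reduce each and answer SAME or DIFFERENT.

Answer: SAME — A ⇓ S(KI), B ⇓ S(KI)

Working:
Term A:
  start: K(KI(IK)(S(KI)))K
  →1  KI(IK)(S(KI))
  →2  I(S(KI))
  →3  S(KI)

Term B:
  start: S(KIK)(I(IS)(II(SK)))(IK(IK)K(IIS(KI)))
  →1  KIK(IK(IK)K(IIS(KI)))(I(IS)(II(SK))(IK(IK)K(IIS(KI))))
  →2  I(IK(IK)K(IIS(KI)))(I(IS)(II(SK))(IK(IK)K(IIS(KI))))
  →3  IK(IK)K(IIS(KI))(I(IS)(II(SK))(IK(IK)K(IIS(KI))))
  →4  K(IK)K(IIS(KI))(I(IS)(II(SK))(IK(IK)K(IIS(KI))))
  →5  IK(IIS(KI))(I(IS)(II(SK))(IK(IK)K(IIS(KI))))
  →6  K(IIS(KI))(I(IS)(II(SK))(IK(IK)K(IIS(KI))))
  →7  IIS(KI)
  →8  IS(KI)
  →9  S(KI)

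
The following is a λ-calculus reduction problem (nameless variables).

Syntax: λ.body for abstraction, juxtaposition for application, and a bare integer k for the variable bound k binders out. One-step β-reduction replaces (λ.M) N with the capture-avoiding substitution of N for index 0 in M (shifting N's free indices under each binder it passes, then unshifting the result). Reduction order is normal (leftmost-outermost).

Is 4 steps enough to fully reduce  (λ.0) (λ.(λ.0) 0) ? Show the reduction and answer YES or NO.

  start: (λ.0) (λ.(λ.0) 0)
  →1  λ.(λ.0) 0
  →2  λ.0

Answer: YES — reaches normal form λ.0 in 2 ≤ 4 steps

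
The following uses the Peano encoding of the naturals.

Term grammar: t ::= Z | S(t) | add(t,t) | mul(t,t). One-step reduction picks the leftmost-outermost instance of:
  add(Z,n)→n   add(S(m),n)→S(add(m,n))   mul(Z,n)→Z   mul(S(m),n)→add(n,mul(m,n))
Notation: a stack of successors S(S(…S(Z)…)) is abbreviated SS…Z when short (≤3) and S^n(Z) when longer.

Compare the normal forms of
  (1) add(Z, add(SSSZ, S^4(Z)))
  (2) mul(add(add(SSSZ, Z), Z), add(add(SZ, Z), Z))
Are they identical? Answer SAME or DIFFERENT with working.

Answer: DIFFERENT — A ⇓ S^7(Z), B ⇓ SSSZ

Reduction:
Term A:
  start: add(Z, add(SSSZ, S^4(Z)))
  →1  add(SSSZ, S^4(Z))
  →2  S(add(SSZ, S^4(Z)))
  →3  S(S(add(SZ, S^4(Z))))
  →4  S(S(S(add(Z, S^4(Z)))))
  →5  S^7(Z)

Term B:
  start: mul(add(add(SSSZ, Z), Z), add(add(SZ, Z), Z))
  →1  mul(add(S(add(SSZ, Z)), Z), add(add(SZ, Z), Z))
  →2  mul(S(add(add(SSZ, Z), Z)), add(add(SZ, Z), Z))
  →3  add(add(add(SZ, Z), Z), mul(add(add(SSZ, Z), Z), add(add(SZ, Z), Z)))
  →4  add(add(S(add(Z, Z)), Z), mul(add(add(SSZ, Z), Z), add(add(SZ, Z), Z)))
  →5  add(S(add(add(Z, Z), Z)), mul(add(add(SSZ, Z), Z), add(add(SZ, Z), Z)))
  →6  S(add(add(add(Z, Z), Z), mul(add(add(SSZ, Z), Z), add(add(SZ, Z), Z))))
  →7  S(add(add(Z, Z), mul(add(add(SSZ, Z), Z), add(add(SZ, Z), Z))))
  →8  S(add(Z, mul(add(add(SSZ, Z), Z), add(add(SZ, Z), Z))))
  →9  S(mul(add(add(SSZ, Z), Z), add(add(SZ, Z), Z)))
  →10  S(mul(add(S(add(SZ, Z)), Z), add(add(SZ, Z), Z)))
  →11  S(mul(S(add(add(SZ, Z), Z)), add(add(SZ, Z), Z)))
  →12  S(add(add(add(SZ, Z), Z), mul(add(add(SZ, Z), Z), add(add(SZ, Z), Z))))
  →13  S(add(add(S(add(Z, Z)), Z), mul(add(add(SZ, Z), Z), add(add(SZ, Z), Z))))
  →14  S(add(S(add(add(Z, Z), Z)), mul(add(add(SZ, Z), Z), add(add(SZ, Z), Z))))
  →15  S(S(add(add(add(Z, Z), Z), mul(add(add(SZ, Z), Z), add(add(SZ, Z), Z)))))
  →16  S(S(add(add(Z, Z), mul(add(add(SZ, Z), Z), add(add(SZ, Z), Z)))))
  →17  S(S(add(Z, mul(add(add(SZ, Z), Z), add(add(SZ, Z), Z)))))
  →18  S(S(mul(add(add(SZ, Z), Z), add(add(SZ, Z), Z))))
  →19  S(S(mul(add(S(add(Z, Z)), Z), add(add(SZ, Z), Z))))
  →20  S(S(mul(S(add(add(Z, Z), Z)), add(add(SZ, Z), Z))))
  →21  S(S(add(add(add(SZ, Z), Z), mul(add(add(Z, Z), Z), add(add(SZ, Z), Z)))))
  →22  S(S(add(add(S(add(Z, Z)), Z), mul(add(add(Z, Z), Z), add(add(SZ, Z), Z)))))
  →23  S(S(add(S(add(add(Z, Z), Z)), mul(add(add(Z, Z), Z), add(add(SZ, Z), Z)))))
  →24  S(S(S(add(add(add(Z, Z), Z), mul(add(add(Z, Z), Z), add(add(SZ, Z), Z))))))
  →25  S(S(S(add(add(Z, Z), mul(add(add(Z, Z), Z), add(add(SZ, Z), Z))))))
  →26  S(S(S(add(Z, mul(add(add(Z, Z), Z), add(add(SZ, Z), Z))))))
  →27  S(S(S(mul(add(add(Z, Z), Z), add(add(SZ, Z), Z)))))
  →28  S(S(S(mul(add(Z, Z), add(add(SZ, Z), Z)))))
  →29  S(S(S(mul(Z, add(add(SZ, Z), Z)))))
  →30  SSSZ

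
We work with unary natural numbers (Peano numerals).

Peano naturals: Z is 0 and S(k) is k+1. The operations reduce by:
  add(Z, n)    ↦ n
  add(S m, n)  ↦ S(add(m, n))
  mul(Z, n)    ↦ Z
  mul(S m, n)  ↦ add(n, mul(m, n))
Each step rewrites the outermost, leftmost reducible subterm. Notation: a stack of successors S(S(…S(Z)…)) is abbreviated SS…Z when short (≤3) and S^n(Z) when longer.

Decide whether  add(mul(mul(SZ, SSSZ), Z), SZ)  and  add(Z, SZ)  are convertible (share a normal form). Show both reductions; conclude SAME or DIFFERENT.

Term A:
  start: add(mul(mul(SZ, SSSZ), Z), SZ)
  step 1: add(mul(add(SSSZ, mul(Z, SSSZ)), Z), SZ)
  step 2: add(mul(S(add(SSZ, mul(Z, SSSZ))), Z), SZ)
  step 3: add(add(Z, mul(add(SSZ, mul(Z, SSSZ)), Z)), SZ)
  step 4: add(mul(add(SSZ, mul(Z, SSSZ)), Z), SZ)
  step 5: add(mul(S(add(SZ, mul(Z, SSSZ))), Z), SZ)
  step 6: add(add(Z, mul(add(SZ, mul(Z, SSSZ)), Z)), SZ)
  step 7: add(mul(add(SZ, mul(Z, SSSZ)), Z), SZ)
  step 8: add(mul(S(add(Z, mul(Z, SSSZ))), Z), SZ)
  step 9: add(add(Z, mul(add(Z, mul(Z, SSSZ)), Z)), SZ)
  step 10: add(mul(add(Z, mul(Z, SSSZ)), Z), SZ)
  step 11: add(mul(mul(Z, SSSZ), Z), SZ)
  step 12: add(mul(Z, Z), SZ)
  step 13: add(Z, SZ)
  step 14: SZ

Term B:
  start: add(Z, SZ)
  step 1: SZ

Answer: SAME — A ⇓ SZ, B ⇓ SZ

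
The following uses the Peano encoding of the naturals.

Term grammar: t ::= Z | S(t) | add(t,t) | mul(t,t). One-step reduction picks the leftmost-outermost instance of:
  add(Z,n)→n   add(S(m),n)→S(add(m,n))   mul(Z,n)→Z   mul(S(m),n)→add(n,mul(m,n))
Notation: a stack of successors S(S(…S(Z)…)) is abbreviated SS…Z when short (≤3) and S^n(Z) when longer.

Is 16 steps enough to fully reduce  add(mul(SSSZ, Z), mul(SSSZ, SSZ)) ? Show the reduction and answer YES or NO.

Answer: NO — after 16 steps the term is S(S(S(S(mul(SZ, SSZ))))), not yet normal

Reduction:
  start: add(mul(SSSZ, Z), mul(SSSZ, SSZ))
  [1] add(add(Z, mul(SSZ, Z)), mul(SSSZ, SSZ))
  [2] add(mul(SSZ, Z), mul(SSSZ, SSZ))
  [3] add(add(Z, mul(SZ, Z)), mul(SSSZ, SSZ))
  [4] add(mul(SZ, Z), mul(SSSZ, SSZ))
  [5] add(add(Z, mul(Z, Z)), mul(SSSZ, SSZ))
  [6] add(mul(Z, Z), mul(SSSZ, SSZ))
  [7] add(Z, mul(SSSZ, SSZ))
  [8] mul(SSSZ, SSZ)
  [9] add(SSZ, mul(SSZ, SSZ))
  [10] S(add(SZ, mul(SSZ, SSZ)))
  [11] S(S(add(Z, mul(SSZ, SSZ))))
  [12] S(S(mul(SSZ, SSZ)))
  [13] S(S(add(SSZ, mul(SZ, SSZ))))
  [14] S(S(S(add(SZ, mul(SZ, SSZ)))))
  [15] S(S(S(S(add(Z, mul(SZ, SSZ))))))
  [16] S(S(S(S(mul(SZ, SSZ)))))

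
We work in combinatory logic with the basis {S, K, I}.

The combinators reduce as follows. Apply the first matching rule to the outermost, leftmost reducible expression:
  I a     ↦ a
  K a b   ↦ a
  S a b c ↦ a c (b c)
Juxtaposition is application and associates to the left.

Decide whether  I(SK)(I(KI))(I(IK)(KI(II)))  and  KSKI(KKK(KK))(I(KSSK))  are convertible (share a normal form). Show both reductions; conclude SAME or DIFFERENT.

Term A:
  start: I(SK)(I(KI))(I(IK)(KI(II)))
  →1  SK(I(KI))(I(IK)(KI(II)))
  →2  K(I(IK)(KI(II)))(I(KI)(I(IK)(KI(II))))
  →3  I(IK)(KI(II))
  →4  IK(KI(II))
  →5  K(KI(II))
  →6  KI

Term B:
  start: KSKI(KKK(KK))(I(KSSK))
  →1  SI(KKK(KK))(I(KSSK))
  →2  I(I(KSSK))(KKK(KK)(I(KSSK)))
  →3  I(KSSK)(KKK(KK)(I(KSSK)))
  →4  KSSK(KKK(KK)(I(KSSK)))
  →5  SK(KKK(KK)(I(KSSK)))
  →6  SK(K(KK)(I(KSSK)))
  →7  SK(KK)

Answer: DIFFERENT — A ⇓ KI, B ⇓ SK(KK)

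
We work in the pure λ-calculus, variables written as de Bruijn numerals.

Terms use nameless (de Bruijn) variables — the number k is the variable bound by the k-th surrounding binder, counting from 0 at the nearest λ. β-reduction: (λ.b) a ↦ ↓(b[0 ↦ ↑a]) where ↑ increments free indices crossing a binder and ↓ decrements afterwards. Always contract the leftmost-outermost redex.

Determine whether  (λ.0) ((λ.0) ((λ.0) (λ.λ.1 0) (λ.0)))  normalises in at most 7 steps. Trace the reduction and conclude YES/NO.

Answer: YES — reaches normal form λ.0 in 5 ≤ 7 steps

Working:
  start: (λ.0) ((λ.0) ((λ.0) (λ.λ.1 0) (λ.0)))
  step 1: (λ.0) ((λ.0) (λ.λ.1 0) (λ.0))
  step 2: (λ.0) (λ.λ.1 0) (λ.0)
  step 3: (λ.λ.1 0) (λ.0)
  step 4: λ.(λ.0) 0
  step 5: λ.0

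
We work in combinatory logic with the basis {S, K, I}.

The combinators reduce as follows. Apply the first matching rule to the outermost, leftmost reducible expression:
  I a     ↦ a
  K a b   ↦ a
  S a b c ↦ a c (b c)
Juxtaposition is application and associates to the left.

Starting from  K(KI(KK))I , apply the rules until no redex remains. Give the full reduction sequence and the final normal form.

  start: K(KI(KK))I
  →1  KI(KK)
  →2  I

Answer: normal form = I  (in 2 steps)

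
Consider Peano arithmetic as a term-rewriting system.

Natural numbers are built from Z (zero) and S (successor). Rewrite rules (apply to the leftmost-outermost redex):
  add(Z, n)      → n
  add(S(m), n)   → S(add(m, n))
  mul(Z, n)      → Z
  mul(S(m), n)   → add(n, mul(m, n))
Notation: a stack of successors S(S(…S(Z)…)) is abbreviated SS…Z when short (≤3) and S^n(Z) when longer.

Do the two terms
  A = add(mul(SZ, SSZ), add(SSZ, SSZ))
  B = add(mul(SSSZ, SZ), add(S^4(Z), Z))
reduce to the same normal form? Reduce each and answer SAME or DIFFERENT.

Answer: DIFFERENT — A ⇓ S^6(Z), B ⇓ S^7(Z)

Derivation:
Term A:
  start: add(mul(SZ, SSZ), add(SSZ, SSZ))
  step 1: add(add(SSZ, mul(Z, SSZ)), add(SSZ, SSZ))
  step 2: add(S(add(SZ, mul(Z, SSZ))), add(SSZ, SSZ))
  step 3: S(add(add(SZ, mul(Z, SSZ)), add(SSZ, SSZ)))
  step 4: S(add(S(add(Z, mul(Z, SSZ))), add(SSZ, SSZ)))
  step 5: S(S(add(add(Z, mul(Z, SSZ)), add(SSZ, SSZ))))
  step 6: S(S(add(mul(Z, SSZ), add(SSZ, SSZ))))
  step 7: S(S(add(Z, add(SSZ, SSZ))))
  step 8: S(S(add(SSZ, SSZ)))
  step 9: S(S(S(add(SZ, SSZ))))
  step 10: S(S(S(S(add(Z, SSZ)))))
  step 11: S^6(Z)

Term B:
  start: add(mul(SSSZ, SZ), add(S^4(Z), Z))
  step 1: add(add(SZ, mul(SSZ, SZ)), add(S^4(Z), Z))
  step 2: add(S(add(Z, mul(SSZ, SZ))), add(S^4(Z), Z))
  step 3: S(add(add(Z, mul(SSZ, SZ)), add(S^4(Z), Z)))
  step 4: S(add(mul(SSZ, SZ), add(S^4(Z), Z)))
  step 5: S(add(add(SZ, mul(SZ, SZ)), add(S^4(Z), Z)))
  step 6: S(add(S(add(Z, mul(SZ, SZ))), add(S^4(Z), Z)))
  step 7: S(S(add(add(Z, mul(SZ, SZ)), add(S^4(Z), Z))))
  step 8: S(S(add(mul(SZ, SZ), add(S^4(Z), Z))))
  step 9: S(S(add(add(SZ, mul(Z, SZ)), add(S^4(Z), Z))))
  step 10: S(S(add(S(add(Z, mul(Z, SZ))), add(S^4(Z), Z))))
  step 11: S(S(S(add(add(Z, mul(Z, SZ)), add(S^4(Z), Z)))))
  step 12: S(S(S(add(mul(Z, SZ), add(S^4(Z), Z)))))
  step 13: S(S(S(add(Z, add(S^4(Z), Z)))))
  step 14: S(S(S(add(S^4(Z), Z))))
  step 15: S(S(S(S(add(SSSZ, Z)))))
  step 16: S(S(S(S(S(add(SSZ, Z))))))
  step 17: S(S(S(S(S(S(add(SZ, Z)))))))
  step 18: S(S(S(S(S(S(S(add(Z, Z))))))))
  step 19: S^7(Z)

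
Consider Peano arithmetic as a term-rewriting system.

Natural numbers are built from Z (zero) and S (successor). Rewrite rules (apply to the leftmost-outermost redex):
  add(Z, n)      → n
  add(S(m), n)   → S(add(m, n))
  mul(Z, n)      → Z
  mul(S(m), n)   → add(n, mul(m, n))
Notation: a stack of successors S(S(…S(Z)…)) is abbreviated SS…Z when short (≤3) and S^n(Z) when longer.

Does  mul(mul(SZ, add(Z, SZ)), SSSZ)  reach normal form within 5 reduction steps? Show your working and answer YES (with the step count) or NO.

  start: mul(mul(SZ, add(Z, SZ)), SSSZ)
  →1  mul(add(add(Z, SZ), mul(Z, add(Z, SZ))), SSSZ)
  →2  mul(add(SZ, mul(Z, add(Z, SZ))), SSSZ)
  →3  mul(S(add(Z, mul(Z, add(Z, SZ)))), SSSZ)
  →4  add(SSSZ, mul(add(Z, mul(Z, add(Z, SZ))), SSSZ))
  →5  S(add(SSZ, mul(add(Z, mul(Z, add(Z, SZ))), SSSZ)))

Answer: NO — after 5 steps the term is S(add(SSZ, mul(add(Z, mul(Z, add(Z, SZ))), SSSZ))), not yet normal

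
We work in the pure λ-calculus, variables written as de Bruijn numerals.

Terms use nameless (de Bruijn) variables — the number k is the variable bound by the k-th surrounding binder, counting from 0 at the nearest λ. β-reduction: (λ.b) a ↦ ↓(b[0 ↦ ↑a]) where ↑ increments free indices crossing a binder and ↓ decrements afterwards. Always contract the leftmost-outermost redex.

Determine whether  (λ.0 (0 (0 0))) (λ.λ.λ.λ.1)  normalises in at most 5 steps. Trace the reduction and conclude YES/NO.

  start: (λ.0 (0 (0 0))) (λ.λ.λ.λ.1)
  step 1: (λ.λ.λ.λ.1) ((λ.λ.λ.λ.1) ((λ.λ.λ.λ.1) (λ.λ.λ.λ.1)))
  step 2: λ.λ.λ.1

Answer: YES — reaches normal form λ.λ.λ.1 in 2 ≤ 5 steps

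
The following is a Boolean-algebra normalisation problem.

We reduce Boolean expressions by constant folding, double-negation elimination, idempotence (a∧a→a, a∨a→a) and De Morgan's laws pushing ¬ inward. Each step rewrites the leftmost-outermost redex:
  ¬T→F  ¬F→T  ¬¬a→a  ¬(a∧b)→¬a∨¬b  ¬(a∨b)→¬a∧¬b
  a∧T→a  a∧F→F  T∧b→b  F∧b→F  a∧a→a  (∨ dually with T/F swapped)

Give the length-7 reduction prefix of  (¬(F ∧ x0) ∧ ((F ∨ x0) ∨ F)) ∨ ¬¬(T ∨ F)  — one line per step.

Answer: after 7 steps: x0 ∨ (T ∨ F)

Derivation:
  start: (¬(F ∧ x0) ∧ ((F ∨ x0) ∨ F)) ∨ ¬¬(T ∨ F)
  [1] ((¬F ∨ ¬x0) ∧ ((F ∨ x0) ∨ F)) ∨ ¬¬(T ∨ F)
  [2] ((T ∨ ¬x0) ∧ ((F ∨ x0) ∨ F)) ∨ ¬¬(T ∨ F)
  [3] (T ∧ ((F ∨ x0) ∨ F)) ∨ ¬¬(T ∨ F)
  [4] ((F ∨ x0) ∨ F) ∨ ¬¬(T ∨ F)
  [5] (F ∨ x0) ∨ ¬¬(T ∨ F)
  [6] x0 ∨ ¬¬(T ∨ F)
  [7] x0 ∨ (T ∨ F)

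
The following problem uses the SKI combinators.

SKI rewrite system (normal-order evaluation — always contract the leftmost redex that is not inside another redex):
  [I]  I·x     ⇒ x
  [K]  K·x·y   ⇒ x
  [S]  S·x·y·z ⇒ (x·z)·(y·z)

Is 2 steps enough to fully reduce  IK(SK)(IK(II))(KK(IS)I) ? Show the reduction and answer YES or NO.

  start: IK(SK)(IK(II))(KK(IS)I)
  step 1: K(SK)(IK(II))(KK(IS)I)
  step 2: SK(KK(IS)I)

Answer: NO — after 2 steps the term is SK(KK(IS)I), not yet normal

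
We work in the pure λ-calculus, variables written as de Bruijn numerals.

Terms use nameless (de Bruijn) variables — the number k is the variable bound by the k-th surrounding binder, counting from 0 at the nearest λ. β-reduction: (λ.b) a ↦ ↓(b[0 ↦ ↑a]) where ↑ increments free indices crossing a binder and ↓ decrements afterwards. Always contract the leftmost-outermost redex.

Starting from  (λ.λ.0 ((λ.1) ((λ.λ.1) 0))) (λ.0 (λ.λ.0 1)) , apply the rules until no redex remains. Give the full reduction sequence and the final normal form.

  start: (λ.λ.0 ((λ.1) ((λ.λ.1) 0))) (λ.0 (λ.λ.0 1))
  →1  λ.0 ((λ.1) ((λ.λ.1) 0))
  →2  λ.0 0

Answer: normal form = λ.0 0  (in 2 steps)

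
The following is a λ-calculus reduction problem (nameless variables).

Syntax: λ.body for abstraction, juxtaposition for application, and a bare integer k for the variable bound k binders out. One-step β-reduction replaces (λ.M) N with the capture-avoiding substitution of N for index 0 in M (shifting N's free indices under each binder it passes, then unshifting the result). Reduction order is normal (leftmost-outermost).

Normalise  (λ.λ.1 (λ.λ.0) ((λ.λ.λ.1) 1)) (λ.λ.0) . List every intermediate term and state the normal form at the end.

Answer: normal form = λ.λ.λ.1  (in 4 steps)

Derivation:
  start: (λ.λ.1 (λ.λ.0) ((λ.λ.λ.1) 1)) (λ.λ.0)
  →1  λ.(λ.λ.0) (λ.λ.0) ((λ.λ.λ.1) (λ.λ.0))
  →2  λ.(λ.0) ((λ.λ.λ.1) (λ.λ.0))
  →3  λ.(λ.λ.λ.1) (λ.λ.0)
  →4  λ.λ.λ.1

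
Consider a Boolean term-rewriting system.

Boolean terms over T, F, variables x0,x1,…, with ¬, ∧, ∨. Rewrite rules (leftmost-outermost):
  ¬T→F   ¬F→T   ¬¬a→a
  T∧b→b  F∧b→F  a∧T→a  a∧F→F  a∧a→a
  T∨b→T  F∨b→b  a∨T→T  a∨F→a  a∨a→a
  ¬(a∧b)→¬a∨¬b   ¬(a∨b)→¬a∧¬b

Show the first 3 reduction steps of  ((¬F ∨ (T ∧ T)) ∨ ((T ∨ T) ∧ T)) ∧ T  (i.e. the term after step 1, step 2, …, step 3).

  start: ((¬F ∨ (T ∧ T)) ∨ ((T ∨ T) ∧ T)) ∧ T
  step 1: (¬F ∨ (T ∧ T)) ∨ ((T ∨ T) ∧ T)
  step 2: (T ∨ (T ∧ T)) ∨ ((T ∨ T) ∧ T)
  step 3: T ∨ ((T ∨ T) ∧ T)

Answer: after 3 steps: T ∨ ((T ∨ T) ∧ T)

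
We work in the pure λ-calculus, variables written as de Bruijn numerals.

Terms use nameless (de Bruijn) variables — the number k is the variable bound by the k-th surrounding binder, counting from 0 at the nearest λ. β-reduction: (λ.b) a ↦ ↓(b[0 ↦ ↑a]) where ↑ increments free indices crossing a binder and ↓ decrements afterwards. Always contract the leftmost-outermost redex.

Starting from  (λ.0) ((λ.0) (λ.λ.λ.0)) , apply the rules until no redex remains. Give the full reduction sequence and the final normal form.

Answer: normal form = λ.λ.λ.0  (in 2 steps)

Working:
  start: (λ.0) ((λ.0) (λ.λ.λ.0))
  →1  (λ.0) (λ.λ.λ.0)
  →2  λ.λ.λ.0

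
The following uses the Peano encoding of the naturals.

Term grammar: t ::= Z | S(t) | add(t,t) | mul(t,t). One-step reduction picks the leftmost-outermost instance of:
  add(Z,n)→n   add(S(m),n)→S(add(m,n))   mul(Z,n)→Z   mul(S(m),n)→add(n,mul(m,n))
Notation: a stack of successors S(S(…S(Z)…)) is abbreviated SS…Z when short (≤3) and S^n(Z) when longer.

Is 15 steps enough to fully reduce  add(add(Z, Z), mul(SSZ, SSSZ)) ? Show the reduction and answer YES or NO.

  start: add(add(Z, Z), mul(SSZ, SSSZ))
  →1  add(Z, mul(SSZ, SSSZ))
  →2  mul(SSZ, SSSZ)
  →3  add(SSSZ, mul(SZ, SSSZ))
  →4  S(add(SSZ, mul(SZ, SSSZ)))
  →5  S(S(add(SZ, mul(SZ, SSSZ))))
  →6  S(S(S(add(Z, mul(SZ, SSSZ)))))
  →7  S(S(S(mul(SZ, SSSZ))))
  →8  S(S(S(add(SSSZ, mul(Z, SSSZ)))))
  →9  S(S(S(S(add(SSZ, mul(Z, SSSZ))))))
  →10  S(S(S(S(S(add(SZ, mul(Z, SSSZ)))))))
  →11  S(S(S(S(S(S(add(Z, mul(Z, SSSZ))))))))
  →12  S(S(S(S(S(S(mul(Z, SSSZ)))))))
  →13  S^6(Z)

Answer: YES — reaches normal form S^6(Z) in 13 ≤ 15 steps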